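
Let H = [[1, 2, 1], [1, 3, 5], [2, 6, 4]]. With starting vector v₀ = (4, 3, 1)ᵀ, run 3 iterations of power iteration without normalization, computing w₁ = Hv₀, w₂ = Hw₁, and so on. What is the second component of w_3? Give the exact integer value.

1972

w1 = Hv₀ = (1·4 + 2·3 + 1·1; 1·4 + 3·3 + 5·1; 2·4 + 6·3 + 4·1) = (11, 18, 30)
w2 = Hw1 = (1·11 + 2·18 + 1·30; 1·11 + 3·18 + 5·30; 2·11 + 6·18 + 4·30) = (77, 215, 250)
w3 = Hw2 = (757, 1972, 2444)
The requested component of w3 is 1972.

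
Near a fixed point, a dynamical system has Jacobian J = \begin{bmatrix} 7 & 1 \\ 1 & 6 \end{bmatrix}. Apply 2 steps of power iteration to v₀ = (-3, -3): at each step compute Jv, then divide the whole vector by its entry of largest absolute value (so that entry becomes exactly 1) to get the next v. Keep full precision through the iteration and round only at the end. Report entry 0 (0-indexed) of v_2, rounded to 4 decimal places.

1.0000

Jv0 = (-24.00000, -21.00000); divide by -24.00000 → v1 = (1.00000, 0.87500)
Jv1 = (7.87500, 6.25000); divide by 7.87500 → v2 = (1.00000, 0.79365)
Requested entry of v2: -189/-189 = 1.0000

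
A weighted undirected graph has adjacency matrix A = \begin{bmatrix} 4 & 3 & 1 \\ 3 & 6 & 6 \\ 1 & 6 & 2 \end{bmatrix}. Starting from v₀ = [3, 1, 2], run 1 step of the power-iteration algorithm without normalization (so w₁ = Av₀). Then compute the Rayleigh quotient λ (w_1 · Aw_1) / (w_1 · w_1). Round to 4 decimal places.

w1 = Av₀ = (4·3 + 3·1 + 1·2; 3·3 + 6·1 + 6·2; 1·3 + 6·1 + 2·2) = (17, 27, 13)
Aw1 = (162, 291, 205)
w1·Aw1 = 17·162 + 27·291 + 13·205 = 13276; w1·w1 = 17·17 + 27·27 + 13·13 = 1187
λ ≈ 13276/1187 = 11.1845

λ ≈ 11.1845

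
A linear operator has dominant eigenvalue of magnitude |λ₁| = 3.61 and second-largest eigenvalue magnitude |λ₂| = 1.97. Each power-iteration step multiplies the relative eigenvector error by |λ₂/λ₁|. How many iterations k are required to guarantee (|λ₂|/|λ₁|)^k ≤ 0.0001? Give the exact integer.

|λ₂/λ₁| = 1.97/3.61 = 0.54571
Need k ≥ ln(0.0001) / ln(0.54571) = -9.2103 / -0.6057 ≈ 15.207
Smallest integer k satisfying the bound: 16

16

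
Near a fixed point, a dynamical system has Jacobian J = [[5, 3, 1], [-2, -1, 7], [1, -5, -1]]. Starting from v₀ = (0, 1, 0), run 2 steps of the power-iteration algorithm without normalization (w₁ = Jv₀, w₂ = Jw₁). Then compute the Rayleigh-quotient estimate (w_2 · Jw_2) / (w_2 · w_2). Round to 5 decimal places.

-1.46425

w1 = Jv₀ = (3, -1, -5)
w2 = Jw1 = (7, -40, 13)
Jw2 = (-72, 117, 194)
w2·Jw2 = 7·(-72) + (-40)·117 + 13·194 = -2662; w2·w2 = 7·7 + (-40)·(-40) + 13·13 = 1818
λ ≈ -2662/1818 = -1.46425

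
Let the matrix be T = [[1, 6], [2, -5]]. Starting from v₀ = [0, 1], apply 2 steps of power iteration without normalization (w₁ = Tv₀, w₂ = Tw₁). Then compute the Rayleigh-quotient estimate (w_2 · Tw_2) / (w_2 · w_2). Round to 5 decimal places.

w1 = Tv₀ = (6, -5)
w2 = Tw1 = (-24, 37)
Tw2 = (198, -233)
w2·Tw2 = (-24)·198 + 37·(-233) = -13373; w2·w2 = (-24)·(-24) + 37·37 = 1945
λ ≈ -13373/1945 = -6.87558

λ ≈ -6.87558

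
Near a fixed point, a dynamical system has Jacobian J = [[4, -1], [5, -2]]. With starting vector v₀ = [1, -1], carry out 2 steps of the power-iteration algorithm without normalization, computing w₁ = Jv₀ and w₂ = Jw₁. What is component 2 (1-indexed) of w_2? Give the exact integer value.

11

w1 = Jv₀ = (4·1 + (-1)·(-1); 5·1 + (-2)·(-1)) = (5, 7)
w2 = Jw1 = (4·5 + (-1)·7; 5·5 + (-2)·7) = (13, 11)
The requested component of w2 is 11.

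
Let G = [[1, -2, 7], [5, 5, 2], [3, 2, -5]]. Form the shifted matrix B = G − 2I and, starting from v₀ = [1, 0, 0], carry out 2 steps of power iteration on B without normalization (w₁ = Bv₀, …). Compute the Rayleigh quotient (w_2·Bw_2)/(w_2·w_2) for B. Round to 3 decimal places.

B = G − 2I has rows (-1, -2, 7); (5, 3, 2); (3, 2, -7)
w1 = Bv₀ = ((-1)·1 + (-2)·0 + 7·0; 5·1 + 3·0 + 2·0; 3·1 + 2·0 + (-7)·0) = (-1, 5, 3)
w2 = Bw1 = ((-1)·(-1) + (-2)·5 + 7·3; 5·(-1) + 3·5 + 2·3; 3·(-1) + 2·5 + (-7)·3) = (12, 16, -14)
Bw2 = (-142, 80, 166)
w2·Bw2 = -2748; w2·w2 = 596; μ ≈ -2748/596 = -4.611

-4.611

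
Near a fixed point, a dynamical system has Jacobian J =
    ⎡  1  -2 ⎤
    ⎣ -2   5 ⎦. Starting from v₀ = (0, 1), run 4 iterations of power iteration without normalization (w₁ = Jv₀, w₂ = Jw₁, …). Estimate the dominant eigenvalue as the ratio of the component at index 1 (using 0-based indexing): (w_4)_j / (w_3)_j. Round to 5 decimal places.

w1 = Jv₀ = (-2, 5)
w2 = Jw1 = (-12, 29)
w3 = Jw2 = (-70, 169)
w4 = Jw3 = (-408, 985)
Ratio at component: 985 / 169 = 5.82840

λ ≈ 5.82840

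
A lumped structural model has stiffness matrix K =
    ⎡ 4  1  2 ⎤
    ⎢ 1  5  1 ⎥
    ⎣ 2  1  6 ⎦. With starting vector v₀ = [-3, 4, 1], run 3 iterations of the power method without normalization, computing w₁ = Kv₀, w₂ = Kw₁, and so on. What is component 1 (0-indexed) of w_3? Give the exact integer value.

w1 = Kv₀ = (4·(-3) + 1·4 + 2·1; 1·(-3) + 5·4 + 1·1; 2·(-3) + 1·4 + 6·1) = (-6, 18, 4)
w2 = Kw1 = (4·(-6) + 1·18 + 2·4; 1·(-6) + 5·18 + 1·4; 2·(-6) + 1·18 + 6·4) = (2, 88, 30)
w3 = Kw2 = (156, 472, 272)
The requested component of w3 is 472.

472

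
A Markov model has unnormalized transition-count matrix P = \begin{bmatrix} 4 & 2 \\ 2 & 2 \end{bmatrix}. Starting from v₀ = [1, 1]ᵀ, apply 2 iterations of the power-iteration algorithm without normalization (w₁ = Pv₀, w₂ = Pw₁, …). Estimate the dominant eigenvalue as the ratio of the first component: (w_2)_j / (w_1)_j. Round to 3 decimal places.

5.333

w1 = Pv₀ = (4·1 + 2·1; 2·1 + 2·1) = (6, 4)
w2 = Pw1 = (4·6 + 2·4; 2·6 + 2·4) = (32, 20)
Ratio at component: 32 / 6 = 5.333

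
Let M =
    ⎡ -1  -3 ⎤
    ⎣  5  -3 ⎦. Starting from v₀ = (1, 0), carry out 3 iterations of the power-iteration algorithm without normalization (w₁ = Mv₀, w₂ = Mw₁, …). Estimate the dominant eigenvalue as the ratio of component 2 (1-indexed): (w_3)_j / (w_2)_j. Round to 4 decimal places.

w1 = Mv₀ = ((-1)·1 + (-3)·0; 5·1 + (-3)·0) = (-1, 5)
w2 = Mw1 = ((-1)·(-1) + (-3)·5; 5·(-1) + (-3)·5) = (-14, -20)
w3 = Mw2 = (74, -10)
Ratio at component: -10 / -20 = 0.5000

λ ≈ 0.5000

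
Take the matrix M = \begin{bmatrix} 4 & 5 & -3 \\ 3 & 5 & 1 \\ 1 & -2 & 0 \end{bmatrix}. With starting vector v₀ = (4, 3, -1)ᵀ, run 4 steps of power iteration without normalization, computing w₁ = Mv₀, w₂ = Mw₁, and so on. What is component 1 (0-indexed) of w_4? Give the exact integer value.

w1 = Mv₀ = (34, 26, -2)
w2 = Mw1 = (272, 230, -18)
w3 = Mw2 = (2292, 1948, -188)
w4 = Mw3 = (19472, 16428, -1604)
The requested component of w4 is 16428.

16428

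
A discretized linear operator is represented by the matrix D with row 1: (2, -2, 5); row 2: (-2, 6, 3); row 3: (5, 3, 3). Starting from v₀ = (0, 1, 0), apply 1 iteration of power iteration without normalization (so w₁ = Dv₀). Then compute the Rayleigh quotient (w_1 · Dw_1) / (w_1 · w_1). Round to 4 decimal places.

λ ≈ 7.0816

w1 = Dv₀ = (-2, 6, 3)
Dw1 = (-1, 49, 17)
w1·Dw1 = (-2)·(-1) + 6·49 + 3·17 = 347; w1·w1 = (-2)·(-2) + 6·6 + 3·3 = 49
λ ≈ 347/49 = 7.0816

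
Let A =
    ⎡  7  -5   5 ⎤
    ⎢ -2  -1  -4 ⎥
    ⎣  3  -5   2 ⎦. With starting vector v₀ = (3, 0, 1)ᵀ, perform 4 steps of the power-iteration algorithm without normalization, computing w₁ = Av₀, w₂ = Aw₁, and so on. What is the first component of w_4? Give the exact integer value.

35718

w1 = Av₀ = (7·3 + (-5)·0 + 5·1; (-2)·3 + (-1)·0 + (-4)·1; 3·3 + (-5)·0 + 2·1) = (26, -10, 11)
w2 = Aw1 = (7·26 + (-5)·(-10) + 5·11; (-2)·26 + (-1)·(-10) + (-4)·11; 3·26 + (-5)·(-10) + 2·11) = (287, -86, 150)
w3 = Aw2 = (3189, -1088, 1591)
w4 = Aw3 = (35718, -11654, 18189)
The requested component of w4 is 35718.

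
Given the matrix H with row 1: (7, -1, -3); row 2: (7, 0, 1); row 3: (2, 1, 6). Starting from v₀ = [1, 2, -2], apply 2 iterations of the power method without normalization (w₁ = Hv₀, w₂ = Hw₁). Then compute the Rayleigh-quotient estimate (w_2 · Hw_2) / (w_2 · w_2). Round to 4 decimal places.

7.3533

w1 = Hv₀ = (11, 5, -8)
w2 = Hw1 = (96, 69, -21)
Hw2 = (666, 651, 135)
w2·Hw2 = 96·666 + 69·651 + (-21)·135 = 106020; w2·w2 = 96·96 + 69·69 + (-21)·(-21) = 14418
λ ≈ 106020/14418 = 7.3533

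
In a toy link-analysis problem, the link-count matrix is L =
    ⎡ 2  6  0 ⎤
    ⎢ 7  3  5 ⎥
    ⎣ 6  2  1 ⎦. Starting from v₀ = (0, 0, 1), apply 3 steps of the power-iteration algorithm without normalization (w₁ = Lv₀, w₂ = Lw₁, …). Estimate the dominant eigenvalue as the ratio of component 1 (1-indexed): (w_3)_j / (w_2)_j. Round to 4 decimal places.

w1 = Lv₀ = (0, 5, 1)
w2 = Lw1 = (30, 20, 11)
w3 = Lw2 = (180, 325, 231)
Ratio at component: 180 / 30 = 6.0000

6.0000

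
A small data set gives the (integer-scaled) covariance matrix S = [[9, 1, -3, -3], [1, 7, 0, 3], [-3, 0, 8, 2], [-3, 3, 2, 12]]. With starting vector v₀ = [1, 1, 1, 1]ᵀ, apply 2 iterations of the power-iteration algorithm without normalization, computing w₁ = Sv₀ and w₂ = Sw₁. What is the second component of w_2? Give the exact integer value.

w1 = Sv₀ = (4, 11, 7, 14)
w2 = Sw1 = (-16, 123, 72, 203)
The requested component of w2 is 123.

123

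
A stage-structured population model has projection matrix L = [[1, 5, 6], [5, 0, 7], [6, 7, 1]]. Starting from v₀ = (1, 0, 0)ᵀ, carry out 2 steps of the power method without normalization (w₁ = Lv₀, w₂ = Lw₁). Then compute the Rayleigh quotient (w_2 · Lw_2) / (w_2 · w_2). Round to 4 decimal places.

λ ≈ 12.2352

w1 = Lv₀ = (1, 5, 6)
w2 = Lw1 = (62, 47, 47)
Lw2 = (579, 639, 748)
w2·Lw2 = 62·579 + 47·639 + 47·748 = 101087; w2·w2 = 62·62 + 47·47 + 47·47 = 8262
λ ≈ 101087/8262 = 12.2352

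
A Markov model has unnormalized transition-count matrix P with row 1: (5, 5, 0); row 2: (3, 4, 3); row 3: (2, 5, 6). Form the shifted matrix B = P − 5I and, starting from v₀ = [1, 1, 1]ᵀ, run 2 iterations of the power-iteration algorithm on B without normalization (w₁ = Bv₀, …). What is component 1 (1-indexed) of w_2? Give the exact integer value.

B = P − 5I has rows (0, 5, 0); (3, -1, 3); (2, 5, 1)
w1 = Bv₀ = (0·1 + 5·1 + 0·1; 3·1 + (-1)·1 + 3·1; 2·1 + 5·1 + 1·1) = (5, 5, 8)
w2 = Bw1 = (0·5 + 5·5 + 0·8; 3·5 + (-1)·5 + 3·8; 2·5 + 5·5 + 1·8) = (25, 34, 43)
Requested component of w2: 25

25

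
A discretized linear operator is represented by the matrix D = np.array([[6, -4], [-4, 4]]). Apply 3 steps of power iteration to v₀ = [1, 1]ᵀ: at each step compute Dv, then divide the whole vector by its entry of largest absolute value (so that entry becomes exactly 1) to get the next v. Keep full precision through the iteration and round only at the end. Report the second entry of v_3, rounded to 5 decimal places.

Dv0 = (2.000000, 0.000000); divide by 2.000000 → v1 = (1.000000, 0.000000)
Dv1 = (6.000000, -4.000000); divide by 6.000000 → v2 = (1.000000, -0.666667)
Dv2 = (8.666667, -6.666667); divide by 8.666667 → v3 = (1.000000, -0.769231)
Requested entry of v3: -80/104 = -0.76923

-0.76923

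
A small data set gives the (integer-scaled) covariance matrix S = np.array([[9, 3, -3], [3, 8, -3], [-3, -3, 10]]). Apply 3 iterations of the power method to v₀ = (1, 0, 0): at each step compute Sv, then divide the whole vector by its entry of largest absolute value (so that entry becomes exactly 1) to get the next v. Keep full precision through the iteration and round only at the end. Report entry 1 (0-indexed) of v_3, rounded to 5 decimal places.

Sv0 = (9.000000, 3.000000, -3.000000); divide by 9.000000 → v1 = (1.000000, 0.333333, -0.333333)
Sv1 = (11.000000, 6.666667, -7.333333); divide by 11.000000 → v2 = (1.000000, 0.606061, -0.666667)
Sv2 = (12.818182, 9.848485, -11.484848); divide by 12.818182 → v3 = (1.000000, 0.768322, -0.895981)
Requested entry of v3: 975/1269 = 0.76832

0.76832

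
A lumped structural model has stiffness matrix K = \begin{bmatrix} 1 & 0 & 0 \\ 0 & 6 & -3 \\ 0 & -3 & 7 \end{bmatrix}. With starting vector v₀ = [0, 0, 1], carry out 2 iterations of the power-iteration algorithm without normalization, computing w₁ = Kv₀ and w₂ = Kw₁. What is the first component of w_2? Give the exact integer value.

0

w1 = Kv₀ = (0, -3, 7)
w2 = Kw1 = (0, -39, 58)
The requested component of w2 is 0.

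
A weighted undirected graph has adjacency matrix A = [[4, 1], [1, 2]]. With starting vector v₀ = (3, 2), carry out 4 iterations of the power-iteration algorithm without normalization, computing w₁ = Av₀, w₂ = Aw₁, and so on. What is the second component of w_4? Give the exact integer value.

w1 = Av₀ = (14, 7)
w2 = Aw1 = (63, 28)
w3 = Aw2 = (280, 119)
w4 = Aw3 = (1239, 518)
The requested component of w4 is 518.

518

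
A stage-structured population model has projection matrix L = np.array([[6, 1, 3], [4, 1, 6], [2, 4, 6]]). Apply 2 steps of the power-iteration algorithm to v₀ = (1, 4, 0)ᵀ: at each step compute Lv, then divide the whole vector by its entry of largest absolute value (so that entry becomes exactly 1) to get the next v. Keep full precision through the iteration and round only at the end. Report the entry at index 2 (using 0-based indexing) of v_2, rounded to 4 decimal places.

Lv0 = (10.00000, 8.00000, 18.00000); divide by 18.00000 → v1 = (0.55556, 0.44444, 1.00000)
Lv1 = (6.77778, 8.66667, 8.88889); divide by 8.88889 → v2 = (0.76250, 0.97500, 1.00000)
Requested entry of v2: 160/160 = 1.0000

1.0000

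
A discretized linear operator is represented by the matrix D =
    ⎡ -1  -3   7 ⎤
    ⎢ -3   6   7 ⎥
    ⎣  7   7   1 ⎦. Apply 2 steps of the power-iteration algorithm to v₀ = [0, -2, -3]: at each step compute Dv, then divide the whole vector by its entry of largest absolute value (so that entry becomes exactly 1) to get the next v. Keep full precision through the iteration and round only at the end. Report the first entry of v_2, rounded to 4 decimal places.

0.0142

Dv0 = (-15.00000, -33.00000, -17.00000); divide by -33.00000 → v1 = (0.45455, 1.00000, 0.51515)
Dv1 = (0.15152, 8.24242, 10.69697); divide by 10.69697 → v2 = (0.01416, 0.77054, 1.00000)
Requested entry of v2: -5/-353 = 0.0142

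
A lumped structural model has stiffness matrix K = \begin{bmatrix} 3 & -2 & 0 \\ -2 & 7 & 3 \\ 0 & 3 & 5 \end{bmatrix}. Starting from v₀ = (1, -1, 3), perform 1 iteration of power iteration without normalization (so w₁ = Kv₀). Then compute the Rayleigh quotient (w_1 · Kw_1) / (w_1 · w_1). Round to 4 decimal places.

λ ≈ 4.7041

w1 = Kv₀ = (5, 0, 12)
Kw1 = (15, 26, 60)
w1·Kw1 = 5·15 + 0·26 + 12·60 = 795; w1·w1 = 5·5 + 0·0 + 12·12 = 169
λ ≈ 795/169 = 4.7041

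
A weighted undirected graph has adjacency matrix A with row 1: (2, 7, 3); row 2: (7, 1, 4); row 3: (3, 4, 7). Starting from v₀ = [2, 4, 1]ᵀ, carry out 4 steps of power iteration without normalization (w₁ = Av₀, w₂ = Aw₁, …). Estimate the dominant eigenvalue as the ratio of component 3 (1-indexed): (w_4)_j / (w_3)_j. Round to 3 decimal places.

12.738

w1 = Av₀ = (2·2 + 7·4 + 3·1; 7·2 + 1·4 + 4·1; 3·2 + 4·4 + 7·1) = (35, 22, 29)
w2 = Aw1 = (2·35 + 7·22 + 3·29; 7·35 + 1·22 + 4·29; 3·35 + 4·22 + 7·29) = (311, 383, 396)
w3 = Aw2 = (4491, 4144, 5237)
w4 = Aw3 = (53701, 56529, 66708)
Ratio at component: 66708 / 5237 = 12.738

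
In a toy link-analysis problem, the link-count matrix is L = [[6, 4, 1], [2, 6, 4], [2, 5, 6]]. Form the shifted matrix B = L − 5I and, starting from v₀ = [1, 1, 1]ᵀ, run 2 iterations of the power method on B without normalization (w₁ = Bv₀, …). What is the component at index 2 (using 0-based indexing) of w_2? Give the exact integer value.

55

B = L − 5I has rows (1, 4, 1); (2, 1, 4); (2, 5, 1)
w1 = Bv₀ = (6, 7, 8)
w2 = Bw1 = (42, 51, 55)
Requested component of w2: 55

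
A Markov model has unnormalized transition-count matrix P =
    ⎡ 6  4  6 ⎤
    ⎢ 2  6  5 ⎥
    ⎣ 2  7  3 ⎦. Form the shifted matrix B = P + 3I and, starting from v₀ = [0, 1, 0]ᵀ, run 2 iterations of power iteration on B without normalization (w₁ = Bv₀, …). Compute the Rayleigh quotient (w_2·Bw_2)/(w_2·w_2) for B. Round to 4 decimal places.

B = P + 3I has rows (9, 4, 6); (2, 9, 5); (2, 7, 6)
w1 = Bv₀ = (9·0 + 4·1 + 6·0; 2·0 + 9·1 + 5·0; 2·0 + 7·1 + 6·0) = (4, 9, 7)
w2 = Bw1 = (9·4 + 4·9 + 6·7; 2·4 + 9·9 + 5·7; 2·4 + 7·9 + 6·7) = (114, 124, 113)
Bw2 = (2200, 1909, 1774)
w2·Bw2 = 687978; w2·w2 = 41141; μ ≈ 687978/41141 = 16.7224

16.7224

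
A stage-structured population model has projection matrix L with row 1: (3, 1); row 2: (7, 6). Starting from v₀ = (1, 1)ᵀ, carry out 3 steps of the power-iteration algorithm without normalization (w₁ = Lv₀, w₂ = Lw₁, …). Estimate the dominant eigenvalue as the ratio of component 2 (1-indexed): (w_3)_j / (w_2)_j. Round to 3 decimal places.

7.651

w1 = Lv₀ = (4, 13)
w2 = Lw1 = (25, 106)
w3 = Lw2 = (181, 811)
Ratio at component: 811 / 106 = 7.651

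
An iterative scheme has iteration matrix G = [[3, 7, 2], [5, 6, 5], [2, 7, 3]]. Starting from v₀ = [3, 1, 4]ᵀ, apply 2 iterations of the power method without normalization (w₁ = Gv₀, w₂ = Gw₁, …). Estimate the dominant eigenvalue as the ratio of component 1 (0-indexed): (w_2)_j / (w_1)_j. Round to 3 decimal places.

11.976

w1 = Gv₀ = (3·3 + 7·1 + 2·4; 5·3 + 6·1 + 5·4; 2·3 + 7·1 + 3·4) = (24, 41, 25)
w2 = Gw1 = (3·24 + 7·41 + 2·25; 5·24 + 6·41 + 5·25; 2·24 + 7·41 + 3·25) = (409, 491, 410)
Ratio at component: 491 / 41 = 11.976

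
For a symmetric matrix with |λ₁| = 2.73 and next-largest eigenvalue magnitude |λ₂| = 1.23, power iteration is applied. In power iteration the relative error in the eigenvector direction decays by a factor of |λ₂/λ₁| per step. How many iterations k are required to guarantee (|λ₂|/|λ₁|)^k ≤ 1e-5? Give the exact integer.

15

|λ₂/λ₁| = 1.23/2.73 = 0.45055
Need k ≥ ln(1e-5) / ln(0.45055) = -11.5129 / -0.7973 ≈ 14.440
Smallest integer k satisfying the bound: 15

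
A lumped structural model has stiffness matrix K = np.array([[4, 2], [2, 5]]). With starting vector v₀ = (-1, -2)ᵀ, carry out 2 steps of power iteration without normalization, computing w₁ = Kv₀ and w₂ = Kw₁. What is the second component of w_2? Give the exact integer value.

w1 = Kv₀ = (-8, -12)
w2 = Kw1 = (-56, -76)
The requested component of w2 is -76.

-76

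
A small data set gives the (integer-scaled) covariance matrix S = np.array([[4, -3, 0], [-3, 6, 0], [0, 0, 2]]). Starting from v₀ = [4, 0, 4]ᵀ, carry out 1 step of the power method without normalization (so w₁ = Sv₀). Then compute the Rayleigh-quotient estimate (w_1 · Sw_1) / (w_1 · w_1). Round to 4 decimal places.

w1 = Sv₀ = (4·4 + (-3)·0 + 0·4; (-3)·4 + 6·0 + 0·4; 0·4 + 0·0 + 2·4) = (16, -12, 8)
Sw1 = (100, -120, 16)
w1·Sw1 = 16·100 + (-12)·(-120) + 8·16 = 3168; w1·w1 = 16·16 + (-12)·(-12) + 8·8 = 464
λ ≈ 3168/464 = 6.8276

λ ≈ 6.8276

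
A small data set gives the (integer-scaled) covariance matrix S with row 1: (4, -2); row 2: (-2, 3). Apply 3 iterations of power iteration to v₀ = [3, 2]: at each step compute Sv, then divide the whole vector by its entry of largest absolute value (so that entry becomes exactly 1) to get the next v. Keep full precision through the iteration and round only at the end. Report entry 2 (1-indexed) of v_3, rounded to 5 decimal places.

Sv0 = (8.000000, 0.000000); divide by 8.000000 → v1 = (1.000000, 0.000000)
Sv1 = (4.000000, -2.000000); divide by 4.000000 → v2 = (1.000000, -0.500000)
Sv2 = (5.000000, -3.500000); divide by 5.000000 → v3 = (1.000000, -0.700000)
Requested entry of v3: -112/160 = -0.70000

-0.70000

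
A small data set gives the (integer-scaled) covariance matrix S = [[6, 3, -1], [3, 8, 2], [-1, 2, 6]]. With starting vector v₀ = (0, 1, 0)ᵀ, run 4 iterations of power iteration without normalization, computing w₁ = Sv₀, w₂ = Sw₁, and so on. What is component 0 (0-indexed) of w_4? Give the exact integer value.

w1 = Sv₀ = (3, 8, 2)
w2 = Sw1 = (40, 77, 25)
w3 = Sw2 = (446, 786, 264)
w4 = Sw3 = (4770, 8154, 2710)
The requested component of w4 is 4770.

4770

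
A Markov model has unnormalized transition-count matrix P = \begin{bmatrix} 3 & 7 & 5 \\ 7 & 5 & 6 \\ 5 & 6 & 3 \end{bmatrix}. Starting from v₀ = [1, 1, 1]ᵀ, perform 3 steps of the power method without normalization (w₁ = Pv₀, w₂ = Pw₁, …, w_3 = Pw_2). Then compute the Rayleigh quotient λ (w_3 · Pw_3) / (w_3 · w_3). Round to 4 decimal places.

15.8257

w1 = Pv₀ = (15, 18, 14)
w2 = Pw1 = (241, 279, 225)
w3 = Pw2 = (3801, 4432, 3554)
Pw3 = (60197, 70091, 56259)
w3·Pw3 = 3801·60197 + 4432·70091 + 3554·56259 = 739396595; w3·w3 = 3801·3801 + 4432·4432 + 3554·3554 = 46721141
λ ≈ 739396595/46721141 = 15.8257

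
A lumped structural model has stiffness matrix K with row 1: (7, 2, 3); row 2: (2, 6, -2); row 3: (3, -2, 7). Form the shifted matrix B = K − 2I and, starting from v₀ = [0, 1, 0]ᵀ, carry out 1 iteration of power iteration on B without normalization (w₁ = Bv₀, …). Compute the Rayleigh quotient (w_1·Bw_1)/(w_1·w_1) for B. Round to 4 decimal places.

B = K − 2I has rows (5, 2, 3); (2, 4, -2); (3, -2, 5)
w1 = Bv₀ = (5·0 + 2·1 + 3·0; 2·0 + 4·1 + (-2)·0; 3·0 + (-2)·1 + 5·0) = (2, 4, -2)
Bw1 = (12, 24, -12)
w1·Bw1 = 144; w1·w1 = 24; μ ≈ 144/24 = 6.0000

μ ≈ 6.0000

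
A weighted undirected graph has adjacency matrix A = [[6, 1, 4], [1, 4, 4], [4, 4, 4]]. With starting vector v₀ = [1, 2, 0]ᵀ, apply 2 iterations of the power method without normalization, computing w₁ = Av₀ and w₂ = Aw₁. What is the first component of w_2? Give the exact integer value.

105

w1 = Av₀ = (6·1 + 1·2 + 4·0; 1·1 + 4·2 + 4·0; 4·1 + 4·2 + 4·0) = (8, 9, 12)
w2 = Aw1 = (6·8 + 1·9 + 4·12; 1·8 + 4·9 + 4·12; 4·8 + 4·9 + 4·12) = (105, 92, 116)
The requested component of w2 is 105.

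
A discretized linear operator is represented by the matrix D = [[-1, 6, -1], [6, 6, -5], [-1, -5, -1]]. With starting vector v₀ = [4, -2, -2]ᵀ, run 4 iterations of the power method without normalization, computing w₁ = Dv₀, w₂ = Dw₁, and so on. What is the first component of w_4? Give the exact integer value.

w1 = Dv₀ = ((-1)·4 + 6·(-2) + (-1)·(-2); 6·4 + 6·(-2) + (-5)·(-2); (-1)·4 + (-5)·(-2) + (-1)·(-2)) = (-14, 22, 8)
w2 = Dw1 = ((-1)·(-14) + 6·22 + (-1)·8; 6·(-14) + 6·22 + (-5)·8; (-1)·(-14) + (-5)·22 + (-1)·8) = (138, 8, -104)
w3 = Dw2 = (14, 1396, -74)
w4 = Dw3 = (8436, 8830, -6920)
The requested component of w4 is 8436.

8436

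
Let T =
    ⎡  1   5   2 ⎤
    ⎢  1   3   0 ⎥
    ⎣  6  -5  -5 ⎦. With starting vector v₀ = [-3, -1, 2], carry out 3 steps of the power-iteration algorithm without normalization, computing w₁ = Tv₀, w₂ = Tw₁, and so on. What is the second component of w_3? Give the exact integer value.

-146

w1 = Tv₀ = (1·(-3) + 5·(-1) + 2·2; 1·(-3) + 3·(-1) + 0·2; 6·(-3) + (-5)·(-1) + (-5)·2) = (-4, -6, -23)
w2 = Tw1 = (1·(-4) + 5·(-6) + 2·(-23); 1·(-4) + 3·(-6) + 0·(-23); 6·(-4) + (-5)·(-6) + (-5)·(-23)) = (-80, -22, 121)
w3 = Tw2 = (52, -146, -975)
The requested component of w3 is -146.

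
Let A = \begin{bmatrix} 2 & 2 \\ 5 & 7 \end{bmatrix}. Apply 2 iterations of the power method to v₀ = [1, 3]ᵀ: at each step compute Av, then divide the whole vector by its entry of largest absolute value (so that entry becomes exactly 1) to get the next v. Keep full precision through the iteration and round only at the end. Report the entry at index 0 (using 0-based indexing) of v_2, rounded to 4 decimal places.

0.3063

Av0 = (8.00000, 26.00000); divide by 26.00000 → v1 = (0.30769, 1.00000)
Av1 = (2.61538, 8.53846); divide by 8.53846 → v2 = (0.30631, 1.00000)
Requested entry of v2: 68/222 = 0.3063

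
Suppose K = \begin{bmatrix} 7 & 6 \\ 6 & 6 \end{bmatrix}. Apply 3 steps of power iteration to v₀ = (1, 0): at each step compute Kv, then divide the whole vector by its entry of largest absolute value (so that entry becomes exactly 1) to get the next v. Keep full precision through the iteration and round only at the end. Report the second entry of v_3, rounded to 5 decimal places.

Kv0 = (7.000000, 6.000000); divide by 7.000000 → v1 = (1.000000, 0.857143)
Kv1 = (12.142857, 11.142857); divide by 12.142857 → v2 = (1.000000, 0.917647)
Kv2 = (12.505882, 11.505882); divide by 12.505882 → v3 = (1.000000, 0.920038)
Requested entry of v3: 978/1063 = 0.92004

0.92004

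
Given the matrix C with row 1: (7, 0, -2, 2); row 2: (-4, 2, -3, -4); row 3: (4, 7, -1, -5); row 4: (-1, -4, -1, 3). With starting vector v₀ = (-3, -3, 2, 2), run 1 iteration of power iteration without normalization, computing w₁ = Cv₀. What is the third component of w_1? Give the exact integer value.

w1 = Cv₀ = (-21, -8, -45, 19)
The requested component of w1 is -45.

-45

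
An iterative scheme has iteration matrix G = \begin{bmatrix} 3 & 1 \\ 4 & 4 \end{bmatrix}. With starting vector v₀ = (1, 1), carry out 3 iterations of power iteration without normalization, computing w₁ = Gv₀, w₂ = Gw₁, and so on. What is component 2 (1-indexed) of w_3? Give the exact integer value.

w1 = Gv₀ = (3·1 + 1·1; 4·1 + 4·1) = (4, 8)
w2 = Gw1 = (3·4 + 1·8; 4·4 + 4·8) = (20, 48)
w3 = Gw2 = (108, 272)
The requested component of w3 is 272.

272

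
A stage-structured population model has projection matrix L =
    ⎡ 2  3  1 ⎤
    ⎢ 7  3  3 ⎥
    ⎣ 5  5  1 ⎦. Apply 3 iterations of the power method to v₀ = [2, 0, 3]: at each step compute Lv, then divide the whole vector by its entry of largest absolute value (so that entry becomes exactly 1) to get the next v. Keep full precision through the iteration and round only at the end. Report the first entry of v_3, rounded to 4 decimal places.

Lv0 = (7.00000, 23.00000, 13.00000); divide by 23.00000 → v1 = (0.30435, 1.00000, 0.56522)
Lv1 = (4.17391, 6.82609, 7.08696); divide by 7.08696 → v2 = (0.58896, 0.96319, 1.00000)
Lv2 = (5.06748, 10.01227, 8.76074); divide by 10.01227 → v3 = (0.50613, 1.00000, 0.87500)
Requested entry of v3: 826/1632 = 0.5061

0.5061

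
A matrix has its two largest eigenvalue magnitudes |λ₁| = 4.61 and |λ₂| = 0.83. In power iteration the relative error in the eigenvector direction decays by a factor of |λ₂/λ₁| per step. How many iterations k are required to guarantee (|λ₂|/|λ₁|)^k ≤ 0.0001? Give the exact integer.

|λ₂/λ₁| = 0.83/4.61 = 0.18004
Need k ≥ ln(0.0001) / ln(0.18004) = -9.2103 / -1.7146 ≈ 5.372
Smallest integer k satisfying the bound: 6

6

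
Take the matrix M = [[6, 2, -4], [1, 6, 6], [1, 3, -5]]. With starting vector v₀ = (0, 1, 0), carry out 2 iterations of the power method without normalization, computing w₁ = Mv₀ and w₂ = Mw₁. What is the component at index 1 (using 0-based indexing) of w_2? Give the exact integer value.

w1 = Mv₀ = (2, 6, 3)
w2 = Mw1 = (12, 56, 5)
The requested component of w2 is 56.

56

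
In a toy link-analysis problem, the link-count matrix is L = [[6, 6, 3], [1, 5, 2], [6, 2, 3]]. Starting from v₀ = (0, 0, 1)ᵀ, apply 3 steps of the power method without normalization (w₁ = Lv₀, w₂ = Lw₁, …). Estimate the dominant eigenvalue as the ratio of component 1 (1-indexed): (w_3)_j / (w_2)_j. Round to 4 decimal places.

w1 = Lv₀ = (3, 2, 3)
w2 = Lw1 = (39, 19, 31)
w3 = Lw2 = (441, 196, 365)
Ratio at component: 441 / 39 = 11.3077

11.3077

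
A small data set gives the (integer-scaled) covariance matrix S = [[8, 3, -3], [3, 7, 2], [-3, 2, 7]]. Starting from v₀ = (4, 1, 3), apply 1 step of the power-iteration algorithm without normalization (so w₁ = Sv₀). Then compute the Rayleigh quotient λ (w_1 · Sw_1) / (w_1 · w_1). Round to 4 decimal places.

9.7848

w1 = Sv₀ = (26, 25, 11)
Sw1 = (250, 275, 49)
w1·Sw1 = 26·250 + 25·275 + 11·49 = 13914; w1·w1 = 26·26 + 25·25 + 11·11 = 1422
λ ≈ 13914/1422 = 9.7848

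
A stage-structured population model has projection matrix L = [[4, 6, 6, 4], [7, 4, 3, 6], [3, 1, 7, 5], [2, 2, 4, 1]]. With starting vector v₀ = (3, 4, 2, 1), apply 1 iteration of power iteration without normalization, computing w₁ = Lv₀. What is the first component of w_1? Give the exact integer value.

w1 = Lv₀ = (52, 49, 32, 23)
The requested component of w1 is 52.

52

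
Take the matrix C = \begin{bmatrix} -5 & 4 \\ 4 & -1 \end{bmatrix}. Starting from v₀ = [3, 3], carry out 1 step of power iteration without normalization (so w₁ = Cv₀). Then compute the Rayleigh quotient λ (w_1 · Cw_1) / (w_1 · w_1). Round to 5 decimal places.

w1 = Cv₀ = ((-5)·3 + 4·3; 4·3 + (-1)·3) = (-3, 9)
Cw1 = (51, -21)
w1·Cw1 = (-3)·51 + 9·(-21) = -342; w1·w1 = (-3)·(-3) + 9·9 = 90
λ ≈ -342/90 = -3.80000

-3.80000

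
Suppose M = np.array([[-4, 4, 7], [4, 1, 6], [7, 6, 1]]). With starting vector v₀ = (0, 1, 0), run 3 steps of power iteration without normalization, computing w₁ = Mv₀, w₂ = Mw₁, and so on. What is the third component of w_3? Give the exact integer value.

568

w1 = Mv₀ = ((-4)·0 + 4·1 + 7·0; 4·0 + 1·1 + 6·0; 7·0 + 6·1 + 1·0) = (4, 1, 6)
w2 = Mw1 = ((-4)·4 + 4·1 + 7·6; 4·4 + 1·1 + 6·6; 7·4 + 6·1 + 1·6) = (30, 53, 40)
w3 = Mw2 = (372, 413, 568)
The requested component of w3 is 568.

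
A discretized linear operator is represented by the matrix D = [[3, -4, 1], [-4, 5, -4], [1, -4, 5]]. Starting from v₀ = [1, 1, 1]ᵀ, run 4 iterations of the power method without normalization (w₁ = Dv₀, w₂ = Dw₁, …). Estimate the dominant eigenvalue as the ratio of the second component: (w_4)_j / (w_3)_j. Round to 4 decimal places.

w1 = Dv₀ = (3·1 + (-4)·1 + 1·1; (-4)·1 + 5·1 + (-4)·1; 1·1 + (-4)·1 + 5·1) = (0, -3, 2)
w2 = Dw1 = (3·0 + (-4)·(-3) + 1·2; (-4)·0 + 5·(-3) + (-4)·2; 1·0 + (-4)·(-3) + 5·2) = (14, -23, 22)
w3 = Dw2 = (156, -259, 216)
w4 = Dw3 = (1720, -2783, 2272)
Ratio at component: -2783 / -259 = 10.7452

λ ≈ 10.7452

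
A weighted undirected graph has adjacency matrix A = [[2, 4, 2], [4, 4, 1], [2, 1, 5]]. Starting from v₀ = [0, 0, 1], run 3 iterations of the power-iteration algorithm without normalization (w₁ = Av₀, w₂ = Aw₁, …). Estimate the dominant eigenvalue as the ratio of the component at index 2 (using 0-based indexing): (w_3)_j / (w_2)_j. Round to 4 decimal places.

λ ≈ 6.7667

w1 = Av₀ = (2, 1, 5)
w2 = Aw1 = (18, 17, 30)
w3 = Aw2 = (164, 170, 203)
Ratio at component: 203 / 30 = 6.7667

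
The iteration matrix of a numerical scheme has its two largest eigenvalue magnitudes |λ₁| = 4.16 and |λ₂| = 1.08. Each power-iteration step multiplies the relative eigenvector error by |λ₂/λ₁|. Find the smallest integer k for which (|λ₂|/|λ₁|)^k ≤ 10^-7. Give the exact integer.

|λ₂/λ₁| = 1.08/4.16 = 0.25962
Need k ≥ ln(10^-7) / ln(0.25962) = -16.1181 / -1.3486 ≈ 11.952
Smallest integer k satisfying the bound: 12

12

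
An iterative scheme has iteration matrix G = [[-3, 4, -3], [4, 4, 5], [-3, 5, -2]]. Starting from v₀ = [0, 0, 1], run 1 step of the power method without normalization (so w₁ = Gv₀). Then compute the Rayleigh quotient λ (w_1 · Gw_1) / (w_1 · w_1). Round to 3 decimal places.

-5.026

w1 = Gv₀ = (-3, 5, -2)
Gw1 = (35, -2, 38)
w1·Gw1 = (-3)·35 + 5·(-2) + (-2)·38 = -191; w1·w1 = (-3)·(-3) + 5·5 + (-2)·(-2) = 38
λ ≈ -191/38 = -5.026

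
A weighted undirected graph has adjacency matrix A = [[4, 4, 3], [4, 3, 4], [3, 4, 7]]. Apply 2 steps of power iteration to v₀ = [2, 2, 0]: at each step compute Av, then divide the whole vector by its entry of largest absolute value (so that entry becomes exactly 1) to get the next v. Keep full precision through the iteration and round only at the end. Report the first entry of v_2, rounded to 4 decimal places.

0.8020

Av0 = (16.00000, 14.00000, 14.00000); divide by 16.00000 → v1 = (1.00000, 0.87500, 0.87500)
Av1 = (10.12500, 10.12500, 12.62500); divide by 12.62500 → v2 = (0.80198, 0.80198, 1.00000)
Requested entry of v2: 162/202 = 0.8020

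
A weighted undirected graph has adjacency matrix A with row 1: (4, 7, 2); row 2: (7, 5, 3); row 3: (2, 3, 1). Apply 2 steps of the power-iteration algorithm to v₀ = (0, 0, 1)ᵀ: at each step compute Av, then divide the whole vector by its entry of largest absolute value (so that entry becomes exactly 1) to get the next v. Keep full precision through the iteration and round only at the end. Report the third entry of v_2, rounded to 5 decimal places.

Av0 = (2.000000, 3.000000, 1.000000); divide by 3.000000 → v1 = (0.666667, 1.000000, 0.333333)
Av1 = (10.333333, 10.666667, 4.666667); divide by 10.666667 → v2 = (0.968750, 1.000000, 0.437500)
Requested entry of v2: 14/32 = 0.43750

0.43750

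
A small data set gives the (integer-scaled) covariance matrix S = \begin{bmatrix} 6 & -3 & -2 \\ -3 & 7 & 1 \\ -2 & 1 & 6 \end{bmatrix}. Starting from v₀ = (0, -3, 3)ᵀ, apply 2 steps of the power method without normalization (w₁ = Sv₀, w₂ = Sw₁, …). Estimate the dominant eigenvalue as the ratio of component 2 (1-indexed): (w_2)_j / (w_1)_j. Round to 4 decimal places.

w1 = Sv₀ = (3, -18, 15)
w2 = Sw1 = (42, -120, 66)
Ratio at component: -120 / -18 = 6.6667

6.6667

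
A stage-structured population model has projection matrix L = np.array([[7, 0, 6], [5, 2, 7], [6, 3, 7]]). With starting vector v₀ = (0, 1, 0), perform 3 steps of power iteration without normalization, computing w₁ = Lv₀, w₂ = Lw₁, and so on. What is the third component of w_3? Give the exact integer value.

w1 = Lv₀ = (0, 2, 3)
w2 = Lw1 = (18, 25, 27)
w3 = Lw2 = (288, 329, 372)
The requested component of w3 is 372.

372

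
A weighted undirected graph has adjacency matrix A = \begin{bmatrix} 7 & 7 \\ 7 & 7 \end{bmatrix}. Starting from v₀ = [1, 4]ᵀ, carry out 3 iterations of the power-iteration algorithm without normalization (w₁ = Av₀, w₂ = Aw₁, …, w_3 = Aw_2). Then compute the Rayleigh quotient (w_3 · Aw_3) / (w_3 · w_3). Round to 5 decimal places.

w1 = Av₀ = (7·1 + 7·4; 7·1 + 7·4) = (35, 35)
w2 = Aw1 = (7·35 + 7·35; 7·35 + 7·35) = (490, 490)
w3 = Aw2 = (6860, 6860)
Aw3 = (96040, 96040)
w3·Aw3 = 6860·96040 + 6860·96040 = 1317668800; w3·w3 = 6860·6860 + 6860·6860 = 94119200
λ ≈ 1317668800/94119200 = 14.00000

λ ≈ 14.00000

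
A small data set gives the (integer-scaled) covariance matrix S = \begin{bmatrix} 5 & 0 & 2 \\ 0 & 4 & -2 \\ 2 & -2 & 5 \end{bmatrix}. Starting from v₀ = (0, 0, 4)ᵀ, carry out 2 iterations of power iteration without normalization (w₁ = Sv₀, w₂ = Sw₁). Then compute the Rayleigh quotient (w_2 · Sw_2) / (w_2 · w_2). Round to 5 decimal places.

7.58798

w1 = Sv₀ = (8, -8, 20)
w2 = Sw1 = (80, -72, 132)
Sw2 = (664, -552, 964)
w2·Sw2 = 80·664 + (-72)·(-552) + 132·964 = 220112; w2·w2 = 80·80 + (-72)·(-72) + 132·132 = 29008
λ ≈ 220112/29008 = 7.58798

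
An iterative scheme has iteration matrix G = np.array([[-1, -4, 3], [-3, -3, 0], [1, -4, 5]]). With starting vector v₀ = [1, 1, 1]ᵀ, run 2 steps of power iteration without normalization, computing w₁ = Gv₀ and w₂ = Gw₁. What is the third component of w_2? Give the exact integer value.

32

w1 = Gv₀ = ((-1)·1 + (-4)·1 + 3·1; (-3)·1 + (-3)·1 + 0·1; 1·1 + (-4)·1 + 5·1) = (-2, -6, 2)
w2 = Gw1 = ((-1)·(-2) + (-4)·(-6) + 3·2; (-3)·(-2) + (-3)·(-6) + 0·2; 1·(-2) + (-4)·(-6) + 5·2) = (32, 24, 32)
The requested component of w2 is 32.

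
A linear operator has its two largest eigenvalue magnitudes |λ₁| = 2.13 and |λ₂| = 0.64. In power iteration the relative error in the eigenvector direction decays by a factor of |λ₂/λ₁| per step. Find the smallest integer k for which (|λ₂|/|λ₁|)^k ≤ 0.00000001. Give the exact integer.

16

|λ₂/λ₁| = 0.64/2.13 = 0.30047
Need k ≥ ln(0.00000001) / ln(0.30047) = -18.4207 / -1.2024 ≈ 15.320
Smallest integer k satisfying the bound: 16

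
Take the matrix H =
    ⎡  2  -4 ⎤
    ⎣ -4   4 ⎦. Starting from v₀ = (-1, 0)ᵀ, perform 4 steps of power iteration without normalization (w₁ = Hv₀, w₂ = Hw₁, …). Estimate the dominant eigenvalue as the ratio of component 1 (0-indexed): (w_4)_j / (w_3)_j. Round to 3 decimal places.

w1 = Hv₀ = (2·(-1) + (-4)·0; (-4)·(-1) + 4·0) = (-2, 4)
w2 = Hw1 = (2·(-2) + (-4)·4; (-4)·(-2) + 4·4) = (-20, 24)
w3 = Hw2 = (-136, 176)
w4 = Hw3 = (-976, 1248)
Ratio at component: 1248 / 176 = 7.091

7.091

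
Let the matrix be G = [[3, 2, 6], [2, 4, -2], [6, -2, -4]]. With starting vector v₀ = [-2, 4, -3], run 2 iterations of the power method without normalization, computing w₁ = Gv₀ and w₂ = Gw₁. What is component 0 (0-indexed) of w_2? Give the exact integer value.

w1 = Gv₀ = (-16, 18, -8)
w2 = Gw1 = (-60, 56, -100)
The requested component of w2 is -60.

-60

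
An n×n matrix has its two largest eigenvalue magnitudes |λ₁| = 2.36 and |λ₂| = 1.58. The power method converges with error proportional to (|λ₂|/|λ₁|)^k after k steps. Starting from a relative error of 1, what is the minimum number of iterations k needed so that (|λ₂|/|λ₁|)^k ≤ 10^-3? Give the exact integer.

|λ₂/λ₁| = 1.58/2.36 = 0.66949
Need k ≥ ln(10^-3) / ln(0.66949) = -6.9078 / -0.4012 ≈ 17.216
Smallest integer k satisfying the bound: 18

18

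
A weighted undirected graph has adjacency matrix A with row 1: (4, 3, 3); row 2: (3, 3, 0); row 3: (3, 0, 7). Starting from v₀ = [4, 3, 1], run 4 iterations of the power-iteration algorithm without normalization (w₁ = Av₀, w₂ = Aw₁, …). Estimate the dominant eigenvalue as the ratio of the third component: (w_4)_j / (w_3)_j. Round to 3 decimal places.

9.736

w1 = Av₀ = (28, 21, 19)
w2 = Aw1 = (232, 147, 217)
w3 = Aw2 = (2020, 1137, 2215)
w4 = Aw3 = (18136, 9471, 21565)
Ratio at component: 21565 / 2215 = 9.736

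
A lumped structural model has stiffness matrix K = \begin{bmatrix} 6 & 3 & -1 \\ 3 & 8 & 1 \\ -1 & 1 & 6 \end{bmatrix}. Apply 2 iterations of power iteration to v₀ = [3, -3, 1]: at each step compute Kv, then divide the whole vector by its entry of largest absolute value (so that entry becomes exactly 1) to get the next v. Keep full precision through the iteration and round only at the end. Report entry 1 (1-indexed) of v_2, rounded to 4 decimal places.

Kv0 = (8.00000, -14.00000, 0.00000); divide by -14.00000 → v1 = (-0.57143, 1.00000, 0.00000)
Kv1 = (-0.42857, 6.28571, 1.57143); divide by 6.28571 → v2 = (-0.06818, 1.00000, 0.25000)
Requested entry of v2: 6/-88 = -0.0682

-0.0682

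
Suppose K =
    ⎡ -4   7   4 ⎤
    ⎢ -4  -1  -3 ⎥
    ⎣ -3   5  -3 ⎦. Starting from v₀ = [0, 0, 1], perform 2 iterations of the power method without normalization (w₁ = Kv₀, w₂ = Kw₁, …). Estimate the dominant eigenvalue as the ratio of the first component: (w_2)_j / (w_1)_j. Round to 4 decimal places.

λ ≈ -12.2500

w1 = Kv₀ = ((-4)·0 + 7·0 + 4·1; (-4)·0 + (-1)·0 + (-3)·1; (-3)·0 + 5·0 + (-3)·1) = (4, -3, -3)
w2 = Kw1 = ((-4)·4 + 7·(-3) + 4·(-3); (-4)·4 + (-1)·(-3) + (-3)·(-3); (-3)·4 + 5·(-3) + (-3)·(-3)) = (-49, -4, -18)
Ratio at component: -49 / 4 = -12.2500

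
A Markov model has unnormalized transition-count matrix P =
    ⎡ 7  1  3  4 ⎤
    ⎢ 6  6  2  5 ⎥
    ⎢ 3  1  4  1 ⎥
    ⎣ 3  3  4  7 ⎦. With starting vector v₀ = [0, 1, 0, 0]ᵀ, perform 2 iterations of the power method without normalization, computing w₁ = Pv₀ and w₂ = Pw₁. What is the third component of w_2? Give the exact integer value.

16

w1 = Pv₀ = (7·0 + 1·1 + 3·0 + 4·0; 6·0 + 6·1 + 2·0 + 5·0; 3·0 + 1·1 + 4·0 + 1·0; 3·0 + 3·1 + 4·0 + 7·0) = (1, 6, 1, 3)
w2 = Pw1 = (7·1 + 1·6 + 3·1 + 4·3; 6·1 + 6·6 + 2·1 + 5·3; 3·1 + 1·6 + 4·1 + 1·3; 3·1 + 3·6 + 4·1 + 7·3) = (28, 59, 16, 46)
The requested component of w2 is 16.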